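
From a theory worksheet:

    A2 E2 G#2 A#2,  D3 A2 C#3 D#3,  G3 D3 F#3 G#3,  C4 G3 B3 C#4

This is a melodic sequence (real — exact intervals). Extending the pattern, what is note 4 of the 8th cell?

With 4-note cells, note 4 of each statement runs A#2, D#3, G#3, C#4.
Each moves up a 4th. Continuing: F#4 → B4 → E5 → A5.

A5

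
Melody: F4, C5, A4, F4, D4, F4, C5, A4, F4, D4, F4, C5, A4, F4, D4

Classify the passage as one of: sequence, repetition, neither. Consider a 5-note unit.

Each 5-note cell is identical (F4 C5 A4 F4 D4), restated at the same pitch.

repetition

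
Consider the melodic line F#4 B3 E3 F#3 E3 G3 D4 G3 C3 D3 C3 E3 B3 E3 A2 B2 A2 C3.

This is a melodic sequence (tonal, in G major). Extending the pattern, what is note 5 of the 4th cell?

With 6-note cells, note 5 of each statement runs E3, C3, A2.
One more down a 3rd gives F#2.

F#2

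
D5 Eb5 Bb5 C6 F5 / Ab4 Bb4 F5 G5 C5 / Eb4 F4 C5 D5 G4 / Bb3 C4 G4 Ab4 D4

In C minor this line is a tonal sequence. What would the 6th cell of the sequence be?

The 5-note cells begin on D5, Ab4, Eb4, Bb3 — each down a 4th from the last.
Carrying on: F3 → C3.
Statement 6 starts on C3 and keeps the same diatonic contour: C3 D3 Ab3 Bb3 Eb3.

C3 D3 Ab3 Bb3 Eb3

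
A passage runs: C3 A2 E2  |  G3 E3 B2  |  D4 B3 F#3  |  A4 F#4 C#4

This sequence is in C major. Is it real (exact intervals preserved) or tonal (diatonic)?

Each cell has the same semitone pattern (-3, -5) — intervals are preserved exactly.
And F#3 lies outside C major, so the sequence is real rather than tonal.

real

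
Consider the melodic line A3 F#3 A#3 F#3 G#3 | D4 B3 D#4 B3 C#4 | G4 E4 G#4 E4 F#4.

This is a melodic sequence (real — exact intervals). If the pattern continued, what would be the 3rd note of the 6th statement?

B5

Grouping in 5s, the 3rd note of each cell is A#3, D#4, G#4.
Carrying that up a 4th forward: C#5 → F#5 → B5.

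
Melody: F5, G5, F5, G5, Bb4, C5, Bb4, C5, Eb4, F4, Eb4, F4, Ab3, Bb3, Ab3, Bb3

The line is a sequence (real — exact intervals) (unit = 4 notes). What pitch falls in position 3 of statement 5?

Db3

Grouping in 4s, the 3rd note of each cell is F5, Bb4, Eb4, Ab3.
One more down a 5th gives Db3.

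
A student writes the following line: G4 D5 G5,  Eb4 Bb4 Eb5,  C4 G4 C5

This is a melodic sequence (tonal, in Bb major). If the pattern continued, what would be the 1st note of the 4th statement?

A3

With 3-note cells, note 1 of each statement runs G4, Eb4, C4.
From C4, down a 3rd gives A3.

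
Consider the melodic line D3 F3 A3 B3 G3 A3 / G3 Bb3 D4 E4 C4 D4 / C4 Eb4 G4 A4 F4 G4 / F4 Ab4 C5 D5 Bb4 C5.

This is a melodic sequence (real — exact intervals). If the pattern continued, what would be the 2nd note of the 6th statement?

The unit is 6 notes. Position-2 pitches of the 4 shown cells: F3, Bb3, Eb4, Ab4.
Extending up a 4th: Db5 → Gb5.

Gb5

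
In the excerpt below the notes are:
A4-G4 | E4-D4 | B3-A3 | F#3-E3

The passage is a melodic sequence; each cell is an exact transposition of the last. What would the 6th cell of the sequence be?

With a 2-note motive the entries are A4, E4, B3, F#3, each down a 4th from the previous.
Carrying on: C#3 → G#2.
From G#2 the exact shape gives G#2 F#2.

G#2 F#2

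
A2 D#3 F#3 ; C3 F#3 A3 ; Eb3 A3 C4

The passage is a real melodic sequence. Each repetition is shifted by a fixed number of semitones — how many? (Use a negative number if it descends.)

3

Unit = 3 notes; the statements start on A2, C3, Eb3, moving up a 3rd each time.
A2 to C3 spans +3 semitones.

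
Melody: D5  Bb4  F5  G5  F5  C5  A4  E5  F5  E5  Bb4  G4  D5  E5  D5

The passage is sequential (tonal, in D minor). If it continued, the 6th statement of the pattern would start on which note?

Taking 5-note groups, the heads are D5, C5, Bb4: the pattern moves down a 2nd.
Continuing: A4 → G4 → F4. Statement 6 starts on F4.

F4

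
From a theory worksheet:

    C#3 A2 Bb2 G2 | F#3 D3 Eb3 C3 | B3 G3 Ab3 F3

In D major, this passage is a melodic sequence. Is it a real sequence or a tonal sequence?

real

Each cell has the same semitone pattern (-4, 1, -3) — intervals are preserved exactly.
And Bb2 lies outside D major, so the sequence is real rather than tonal.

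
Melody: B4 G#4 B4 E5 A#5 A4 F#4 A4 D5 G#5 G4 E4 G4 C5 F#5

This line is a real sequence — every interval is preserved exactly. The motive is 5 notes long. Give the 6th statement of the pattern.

Taking 5-note groups, the heads are B4, A4, G4: the pattern moves down a 2nd.
Extending down a 2nd: F4 → Eb4 → Db4.
So cell 6 is Db4 Bb3 Db4 Gb4 C5.

Db4 Bb3 Db4 Gb4 C5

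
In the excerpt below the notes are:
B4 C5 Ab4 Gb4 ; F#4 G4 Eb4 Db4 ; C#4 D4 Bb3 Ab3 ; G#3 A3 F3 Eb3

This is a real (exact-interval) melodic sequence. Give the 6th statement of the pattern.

The 4-note cells begin on B4, F#4, C#4, G#3 — each down a 4th from the last.
Extending down a 4th: D#3 → A#2.
From A#2 the exact shape gives A#2 B2 G2 F2.

A#2 B2 G2 F2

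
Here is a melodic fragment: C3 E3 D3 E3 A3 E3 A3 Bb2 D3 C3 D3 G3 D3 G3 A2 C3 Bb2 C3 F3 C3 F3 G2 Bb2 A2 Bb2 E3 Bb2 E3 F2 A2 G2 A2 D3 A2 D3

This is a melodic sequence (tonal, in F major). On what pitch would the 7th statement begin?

D2

The 7-note cells begin on C3, Bb2, A2, G2, F2 — each down a 2nd from the last.
Extending the heads down a 2nd: E2 → D2.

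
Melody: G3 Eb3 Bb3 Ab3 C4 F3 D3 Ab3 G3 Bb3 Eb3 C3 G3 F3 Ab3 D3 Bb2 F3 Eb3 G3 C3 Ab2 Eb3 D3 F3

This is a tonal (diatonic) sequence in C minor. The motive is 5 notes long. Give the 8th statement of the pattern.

With a 5-note motive the entries are G3, F3, Eb3, D3, C3, each down a 2nd from the previous.
Extending down a 2nd: Bb2 → Ab2 → G2.
From G2 the diatonic shape gives G2 Eb2 Bb2 Ab2 C3.

G2 Eb2 Bb2 Ab2 C3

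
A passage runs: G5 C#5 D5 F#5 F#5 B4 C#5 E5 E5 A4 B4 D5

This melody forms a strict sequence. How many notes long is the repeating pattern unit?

12 notes total. Splitting into 3 groups of 4:
G5 C#5 D5 F#5 | F#5 B4 C#5 E5 | E5 A4 B4 D5
Every group is a transposition down a 2nd of the one before; no shorter unit works.

4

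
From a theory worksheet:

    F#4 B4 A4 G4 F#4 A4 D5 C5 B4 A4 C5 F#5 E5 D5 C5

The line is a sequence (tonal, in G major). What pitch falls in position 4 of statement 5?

A5

Grouping in 5s, the 4th note of each cell is G4, B4, D5.
Carrying that up a 3rd forward: F#5 → A5.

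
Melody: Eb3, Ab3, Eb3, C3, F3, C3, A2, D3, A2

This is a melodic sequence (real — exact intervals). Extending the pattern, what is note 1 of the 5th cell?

The unit is 3 notes. Position-1 pitches of the 3 shown cells: Eb3, C3, A2.
Each moves down a 3rd. Continuing: F#2 → D#2.

D#2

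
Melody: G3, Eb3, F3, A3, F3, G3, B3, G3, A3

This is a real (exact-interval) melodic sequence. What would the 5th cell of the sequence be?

With a 3-note motive the entries are G3, A3, B3, each up a 2nd from the previous.
Continuing the starts: C#4 → D#4.
Statement 5 starts on D#4 and keeps the same exact contour: D#4 B3 C#4.

D#4 B3 C#4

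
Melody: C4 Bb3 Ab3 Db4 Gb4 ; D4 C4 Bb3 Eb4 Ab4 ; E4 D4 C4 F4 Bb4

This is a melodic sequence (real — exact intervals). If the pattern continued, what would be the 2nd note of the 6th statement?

G#4

The unit is 5 notes. Position-2 pitches of the 3 shown cells: Bb3, C4, D4.
Extending up a 2nd: E4 → F#4 → G#4.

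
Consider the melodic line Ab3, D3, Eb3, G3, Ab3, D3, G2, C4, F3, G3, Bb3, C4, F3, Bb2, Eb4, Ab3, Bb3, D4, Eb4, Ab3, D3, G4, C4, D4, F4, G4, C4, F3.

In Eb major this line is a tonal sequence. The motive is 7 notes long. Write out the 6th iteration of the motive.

D5 G4 Ab4 C5 D5 G4 C4

Taking 7-note groups, the heads are Ab3, C4, Eb4, G4: the pattern moves up a 3rd.
Continuing the starts: Bb4 → D5.
Statement 6 starts on D5 and keeps the same diatonic contour: D5 G4 Ab4 C5 D5 G4 C4.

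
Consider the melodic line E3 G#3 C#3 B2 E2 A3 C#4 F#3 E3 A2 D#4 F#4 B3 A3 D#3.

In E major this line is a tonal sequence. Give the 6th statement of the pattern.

F#5 A5 D#5 C#5 F#4

Unit = 5 notes; the statements start on E3, A3, D#4, moving up a 4th each time.
Continuing the starts: G#4 → C#5 → F#5.
Statement 6 starts on F#5 and keeps the same diatonic contour: F#5 A5 D#5 C#5 F#4.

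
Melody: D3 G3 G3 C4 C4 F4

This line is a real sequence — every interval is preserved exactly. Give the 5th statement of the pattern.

With a 2-note motive the entries are D3, G3, C4, each up a 4th from the previous.
Continuing the starts: F4 → Bb4.
From Bb4 the exact shape gives Bb4 Eb5.

Bb4 Eb5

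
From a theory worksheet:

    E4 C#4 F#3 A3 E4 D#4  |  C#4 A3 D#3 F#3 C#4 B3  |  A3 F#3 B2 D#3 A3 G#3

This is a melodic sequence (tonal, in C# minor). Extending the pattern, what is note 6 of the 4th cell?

The unit is 6 notes. Position-6 pitches of the 3 shown cells: D#4, B3, G#3.
One more down a 3rd gives E3.

E3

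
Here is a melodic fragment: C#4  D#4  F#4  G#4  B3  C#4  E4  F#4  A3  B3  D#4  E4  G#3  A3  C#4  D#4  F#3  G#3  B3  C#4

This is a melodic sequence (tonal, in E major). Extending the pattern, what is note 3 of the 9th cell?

E3

Grouping in 4s, the 3rd note of each cell is F#4, E4, D#4, C#4, B3.
Extending down a 2nd: A3 → G#3 → F#3 → E3.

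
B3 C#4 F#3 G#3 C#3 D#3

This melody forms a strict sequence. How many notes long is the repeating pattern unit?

2

There are 6 notes; a 2-note unit gives 3 cells:
B3 C#4 | F#3 G#3 | C#3 D#3
That's a consistent down a 4th shift per cell, and no other grouping gives one.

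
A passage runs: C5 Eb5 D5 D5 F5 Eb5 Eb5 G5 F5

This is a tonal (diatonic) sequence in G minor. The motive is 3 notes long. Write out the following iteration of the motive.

F5 A5 G5

With a 3-note motive the entries are C5, D5, Eb5, each up a 2nd from the previous.
From F5 the diatonic shape gives F5 A5 G5.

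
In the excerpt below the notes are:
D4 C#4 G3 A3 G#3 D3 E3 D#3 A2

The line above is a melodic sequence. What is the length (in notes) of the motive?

3

9 notes total. Splitting into 3 groups of 3:
D4 C#4 G3 | A3 G#3 D3 | E3 D#3 A2
Every group is a transposition down a 4th of the one before; no shorter unit works.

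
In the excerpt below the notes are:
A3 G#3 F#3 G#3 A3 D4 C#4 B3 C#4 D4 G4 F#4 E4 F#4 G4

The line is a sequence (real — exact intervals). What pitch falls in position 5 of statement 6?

Bb5

The unit is 5 notes. Position-5 pitches of the 3 shown cells: A3, D4, G4.
Extending up a 4th: C5 → F5 → Bb5.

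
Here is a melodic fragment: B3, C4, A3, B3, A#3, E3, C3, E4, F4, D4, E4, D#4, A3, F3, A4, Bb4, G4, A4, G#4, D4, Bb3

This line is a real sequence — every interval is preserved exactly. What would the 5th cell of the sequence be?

G5 Ab5 F5 G5 F#5 C5 Ab4

Unit = 7 notes; the statements start on B3, E4, A4, moving up a 4th each time.
Continuing the starts: D5 → G5.
Statement 5 starts on G5 and keeps the same exact contour: G5 Ab5 F5 G5 F#5 C5 Ab4.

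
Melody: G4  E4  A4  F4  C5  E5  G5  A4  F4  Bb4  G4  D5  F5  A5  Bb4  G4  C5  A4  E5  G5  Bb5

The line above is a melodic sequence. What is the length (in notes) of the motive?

Try groups of 7 (3 cells in 21 notes):
G4 E4 A4 F4 C5 E5 G5 | A4 F4 Bb4 G4 D5 F5 A5 | Bb4 G4 C5 A4 E5 G5 Bb5
Every group is a transposition up a 2nd of the one before; no shorter unit works.

7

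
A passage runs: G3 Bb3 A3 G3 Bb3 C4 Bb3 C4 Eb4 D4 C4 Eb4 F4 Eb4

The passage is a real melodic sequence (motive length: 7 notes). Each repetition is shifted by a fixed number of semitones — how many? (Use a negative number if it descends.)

5

Taking 7-note groups, the heads are G3, C4: the pattern moves up a 4th.
G3 to C4 spans +5 semitones.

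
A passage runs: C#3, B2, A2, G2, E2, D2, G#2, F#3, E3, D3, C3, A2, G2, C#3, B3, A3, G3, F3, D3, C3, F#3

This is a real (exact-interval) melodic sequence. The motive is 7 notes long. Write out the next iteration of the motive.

With a 7-note motive the entries are C#3, F#3, B3, each up a 4th from the previous.
So cell 4 is E4 D4 C4 Bb3 G3 F3 B3.

E4 D4 C4 Bb3 G3 F3 B3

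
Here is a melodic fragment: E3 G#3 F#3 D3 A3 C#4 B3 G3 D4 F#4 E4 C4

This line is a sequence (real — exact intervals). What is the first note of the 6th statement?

Taking 4-note groups, the heads are E3, A3, D4: the pattern moves up a 4th.
Continuing: G4 → C5 → F5. Statement 6 starts on F5.

F5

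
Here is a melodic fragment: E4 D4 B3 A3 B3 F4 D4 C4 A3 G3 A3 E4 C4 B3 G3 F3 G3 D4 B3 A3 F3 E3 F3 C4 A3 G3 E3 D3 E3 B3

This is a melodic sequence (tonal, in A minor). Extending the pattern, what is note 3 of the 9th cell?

With 6-note cells, note 3 of each statement runs B3, A3, G3, F3, E3.
Carrying that down a 2nd forward: D3 → C3 → B2 → A2.

A2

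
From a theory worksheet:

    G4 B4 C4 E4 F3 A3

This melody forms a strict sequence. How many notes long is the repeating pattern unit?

There are 6 notes; a 2-note unit gives 3 cells:
G4 B4 | C4 E4 | F3 A3
Each cell is the previous one down a 5th — so the unit is 2 notes.

2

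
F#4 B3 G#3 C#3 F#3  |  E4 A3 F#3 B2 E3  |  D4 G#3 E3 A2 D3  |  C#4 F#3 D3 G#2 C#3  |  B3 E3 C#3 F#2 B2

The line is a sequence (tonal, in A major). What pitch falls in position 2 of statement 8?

The unit is 5 notes. Position-2 pitches of the 5 shown cells: B3, A3, G#3, F#3, E3.
Extending down a 2nd: D3 → C#3 → B2.

B2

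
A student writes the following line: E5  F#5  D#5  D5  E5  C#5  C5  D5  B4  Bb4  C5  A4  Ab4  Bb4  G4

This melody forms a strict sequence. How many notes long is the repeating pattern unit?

3

15 notes total. Splitting into 5 groups of 3:
E5 F#5 D#5 | D5 E5 C#5 | C5 D5 B4 | Bb4 C5 A4 | Ab4 Bb4 G4
That's a consistent down a 2nd shift per cell, and no other grouping gives one.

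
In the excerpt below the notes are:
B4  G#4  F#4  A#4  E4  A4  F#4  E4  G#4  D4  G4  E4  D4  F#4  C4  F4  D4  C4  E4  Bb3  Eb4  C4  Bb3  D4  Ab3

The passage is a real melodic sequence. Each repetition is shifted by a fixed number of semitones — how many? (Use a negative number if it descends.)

Unit = 5 notes; the statements start on B4, A4, G4, F4, Eb4, moving down a 2nd each time.
B4→A4 is 69 − 71 = -2 semitones.

-2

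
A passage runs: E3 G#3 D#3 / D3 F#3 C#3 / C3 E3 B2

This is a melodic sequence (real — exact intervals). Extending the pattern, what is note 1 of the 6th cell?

Gb2

The unit is 3 notes. Position-1 pitches of the 3 shown cells: E3, D3, C3.
Extending down a 2nd: Bb2 → Ab2 → Gb2.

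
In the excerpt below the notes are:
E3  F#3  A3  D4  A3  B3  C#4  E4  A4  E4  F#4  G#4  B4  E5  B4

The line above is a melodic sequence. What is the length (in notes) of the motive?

5

15 notes total. Splitting into 3 groups of 5:
E3 F#3 A3 D4 A3 | B3 C#4 E4 A4 E4 | F#4 G#4 B4 E5 B4
That's a consistent up a 5th shift per cell, and no other grouping gives one.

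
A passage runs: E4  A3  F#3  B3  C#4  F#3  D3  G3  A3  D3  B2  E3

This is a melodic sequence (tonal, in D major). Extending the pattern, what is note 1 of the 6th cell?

B2

The unit is 4 notes. Position-1 pitches of the 3 shown cells: E4, C#4, A3.
Carrying that down a 3rd forward: F#3 → D3 → B2.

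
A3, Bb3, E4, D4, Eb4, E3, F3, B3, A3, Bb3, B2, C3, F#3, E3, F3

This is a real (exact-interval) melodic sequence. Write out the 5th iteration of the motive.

C#2 D2 G#2 F#2 G2

With a 5-note motive the entries are A3, E3, B2, each down a 4th from the previous.
Continuing the starts: F#2 → C#2.
From C#2 the exact shape gives C#2 D2 G#2 F#2 G2.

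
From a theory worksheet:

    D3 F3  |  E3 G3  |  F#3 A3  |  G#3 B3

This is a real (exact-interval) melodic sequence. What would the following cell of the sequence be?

Taking 2-note groups, the heads are D3, E3, F#3, G#3: the pattern moves up a 2nd.
Statement 5 starts on A#3 and keeps the same exact contour: A#3 C#4.

A#3 C#4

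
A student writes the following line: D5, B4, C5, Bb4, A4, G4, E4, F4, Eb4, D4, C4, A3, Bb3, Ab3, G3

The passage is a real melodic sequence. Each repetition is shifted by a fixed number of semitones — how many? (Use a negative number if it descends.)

With a 5-note motive the entries are D5, G4, C4, each down a 5th from the previous.
D5 to G4 spans -7 semitones.

-7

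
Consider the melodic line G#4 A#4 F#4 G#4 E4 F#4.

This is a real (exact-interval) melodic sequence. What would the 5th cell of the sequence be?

C4 D4

Taking 2-note groups, the heads are G#4, F#4, E4: the pattern moves down a 2nd.
Extending down a 2nd: D4 → C4.
From C4 the exact shape gives C4 D4.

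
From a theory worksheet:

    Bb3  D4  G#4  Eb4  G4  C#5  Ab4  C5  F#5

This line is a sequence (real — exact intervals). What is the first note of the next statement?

Taking 3-note groups, the heads are Bb3, Eb4, Ab4: the pattern moves up a 4th.
One more step up a 4th gives Db5.

Db5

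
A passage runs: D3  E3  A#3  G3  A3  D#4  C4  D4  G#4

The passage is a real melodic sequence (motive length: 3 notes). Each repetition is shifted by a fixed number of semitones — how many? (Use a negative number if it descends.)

Unit = 3 notes; the statements start on D3, G3, C4, moving up a 4th each time.
D3→G3 is 55 − 50 = 5 semitones.

5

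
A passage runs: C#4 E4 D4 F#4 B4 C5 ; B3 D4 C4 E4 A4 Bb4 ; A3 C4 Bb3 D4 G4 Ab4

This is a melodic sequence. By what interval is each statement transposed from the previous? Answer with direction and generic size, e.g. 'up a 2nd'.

down a 2nd

With a 6-note motive the entries are C#4, B3, A3, each down a 2nd from the previous.
C#4 to B3 is down a 2nd.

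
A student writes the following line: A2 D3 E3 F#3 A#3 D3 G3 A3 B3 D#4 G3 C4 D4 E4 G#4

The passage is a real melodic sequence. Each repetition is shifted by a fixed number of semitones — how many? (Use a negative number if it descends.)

Taking 5-note groups, the heads are A2, D3, G3: the pattern moves up a 4th.
A2 to D3 spans +5 semitones.

5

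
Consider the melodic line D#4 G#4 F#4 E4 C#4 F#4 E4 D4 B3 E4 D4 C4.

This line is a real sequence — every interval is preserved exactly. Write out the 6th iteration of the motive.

With a 4-note motive the entries are D#4, C#4, B3, each down a 2nd from the previous.
Extending down a 2nd: A3 → G3 → F3.
From F3 the exact shape gives F3 Bb3 Ab3 Gb3.

F3 Bb3 Ab3 Gb3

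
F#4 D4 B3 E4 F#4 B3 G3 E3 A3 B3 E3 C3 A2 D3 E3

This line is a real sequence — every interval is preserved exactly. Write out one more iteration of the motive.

Taking 5-note groups, the heads are F#4, B3, E3: the pattern moves down a 5th.
So cell 4 is A2 F2 D2 G2 A2.

A2 F2 D2 G2 A2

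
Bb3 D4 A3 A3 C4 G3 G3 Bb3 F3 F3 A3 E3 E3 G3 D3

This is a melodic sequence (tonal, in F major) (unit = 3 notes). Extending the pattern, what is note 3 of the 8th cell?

A2

With 3-note cells, note 3 of each statement runs A3, G3, F3, E3, D3.
Extending down a 2nd: C3 → Bb2 → A2.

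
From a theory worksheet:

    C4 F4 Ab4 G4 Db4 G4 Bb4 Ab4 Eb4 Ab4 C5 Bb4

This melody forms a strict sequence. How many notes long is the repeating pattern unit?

There are 12 notes; a 4-note unit gives 3 cells:
C4 F4 Ab4 G4 | Db4 G4 Bb4 Ab4 | Eb4 Ab4 C5 Bb4
That's a consistent up a 2nd shift per cell, and no other grouping gives one.

4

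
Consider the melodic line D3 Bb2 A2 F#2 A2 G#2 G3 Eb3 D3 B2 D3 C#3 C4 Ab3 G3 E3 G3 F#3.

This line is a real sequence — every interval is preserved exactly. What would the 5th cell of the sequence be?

Bb4 Gb4 F4 D4 F4 E4

With a 6-note motive the entries are D3, G3, C4, each up a 4th from the previous.
Carrying on: F4 → Bb4.
Statement 5 starts on Bb4 and keeps the same exact contour: Bb4 Gb4 F4 D4 F4 E4.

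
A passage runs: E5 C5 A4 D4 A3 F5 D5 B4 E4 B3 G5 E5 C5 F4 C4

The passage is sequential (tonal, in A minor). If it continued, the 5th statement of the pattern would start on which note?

Taking 5-note groups, the heads are E5, F5, G5: the pattern moves up a 2nd.
Extending the heads up a 2nd: A5 → B5.

B5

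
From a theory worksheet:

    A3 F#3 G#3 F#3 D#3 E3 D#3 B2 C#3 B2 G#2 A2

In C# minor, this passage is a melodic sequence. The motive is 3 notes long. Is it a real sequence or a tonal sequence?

tonal

Every note is diatonic to C# minor.
Cell 1 has +2 semitones from note 2 to 3, but cell 2 has +1 — the interval quality changes while the contour stays the same, which is the hallmark of a tonal sequence.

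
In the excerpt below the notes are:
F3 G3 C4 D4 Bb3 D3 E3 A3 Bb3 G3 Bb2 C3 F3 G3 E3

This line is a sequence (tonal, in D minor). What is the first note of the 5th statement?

E2

Taking 5-note groups, the heads are F3, D3, Bb2: the pattern moves down a 3rd.
Continuing: G2 → E2. Statement 5 starts on E2.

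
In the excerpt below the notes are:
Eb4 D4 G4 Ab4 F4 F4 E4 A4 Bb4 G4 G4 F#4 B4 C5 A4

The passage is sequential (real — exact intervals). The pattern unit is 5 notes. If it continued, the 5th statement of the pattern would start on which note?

B4

The 5-note cells begin on Eb4, F4, G4 — each up a 2nd from the last.
Extending the heads up a 2nd: A4 → B4.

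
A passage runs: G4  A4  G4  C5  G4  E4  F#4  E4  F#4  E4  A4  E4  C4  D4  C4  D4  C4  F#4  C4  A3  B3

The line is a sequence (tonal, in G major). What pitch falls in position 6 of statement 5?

With 7-note cells, note 6 of each statement runs E4, C4, A3.
Each moves down a 3rd. Continuing: F#3 → D3.

D3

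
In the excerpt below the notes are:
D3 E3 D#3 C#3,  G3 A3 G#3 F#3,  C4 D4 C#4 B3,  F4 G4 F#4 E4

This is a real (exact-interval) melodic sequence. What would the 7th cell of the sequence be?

Taking 4-note groups, the heads are D3, G3, C4, F4: the pattern moves up a 4th.
Extending up a 4th: Bb4 → Eb5 → Ab5.
So cell 7 is Ab5 Bb5 A5 G5.

Ab5 Bb5 A5 G5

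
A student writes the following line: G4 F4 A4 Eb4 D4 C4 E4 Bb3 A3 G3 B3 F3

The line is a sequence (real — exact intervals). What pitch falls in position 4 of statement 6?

With 4-note cells, note 4 of each statement runs Eb4, Bb3, F3.
Carrying that down a 4th forward: C3 → G2 → D2.

D2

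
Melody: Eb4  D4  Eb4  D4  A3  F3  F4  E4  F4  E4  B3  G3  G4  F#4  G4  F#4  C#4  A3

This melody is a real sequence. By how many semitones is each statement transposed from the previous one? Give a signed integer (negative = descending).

With a 6-note motive the entries are Eb4, F4, G4, each up a 2nd from the previous.
Eb4→F4 is 65 − 63 = 2 semitones.

2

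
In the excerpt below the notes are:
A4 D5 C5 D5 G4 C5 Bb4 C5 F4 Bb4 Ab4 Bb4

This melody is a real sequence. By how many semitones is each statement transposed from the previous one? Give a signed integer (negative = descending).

The 4-note cells begin on A4, G4, F4 — each down a 2nd from the last.
Counting half-steps from A4 to G4: -2.

-2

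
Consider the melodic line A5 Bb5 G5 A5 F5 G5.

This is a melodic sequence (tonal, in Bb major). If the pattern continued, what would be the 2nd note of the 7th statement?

C5

The unit is 2 notes. Position-2 pitches of the 3 shown cells: Bb5, A5, G5.
Carrying that down a 2nd forward: F5 → Eb5 → D5 → C5.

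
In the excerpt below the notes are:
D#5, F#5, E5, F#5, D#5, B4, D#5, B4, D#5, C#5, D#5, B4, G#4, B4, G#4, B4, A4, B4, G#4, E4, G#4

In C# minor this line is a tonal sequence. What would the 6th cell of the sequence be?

The 7-note cells begin on D#5, B4, G#4 — each down a 3rd from the last.
Carrying on: E4 → C#4 → A3.
So cell 6 is A3 C#4 B3 C#4 A3 F#3 A3.

A3 C#4 B3 C#4 A3 F#3 A3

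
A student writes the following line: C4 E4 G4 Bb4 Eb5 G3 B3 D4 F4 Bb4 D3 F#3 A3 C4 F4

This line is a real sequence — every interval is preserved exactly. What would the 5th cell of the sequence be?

The 5-note cells begin on C4, G3, D3 — each down a 4th from the last.
Extending down a 4th: A2 → E2.
Statement 5 starts on E2 and keeps the same exact contour: E2 G#2 B2 D3 G3.

E2 G#2 B2 D3 G3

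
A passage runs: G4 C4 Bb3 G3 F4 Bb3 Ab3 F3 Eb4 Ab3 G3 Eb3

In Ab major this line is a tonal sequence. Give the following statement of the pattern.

Db4 G3 F3 Db3

The 4-note cells begin on G4, F4, Eb4 — each down a 2nd from the last.
Statement 4 starts on Db4 and keeps the same diatonic contour: Db4 G3 F3 Db3.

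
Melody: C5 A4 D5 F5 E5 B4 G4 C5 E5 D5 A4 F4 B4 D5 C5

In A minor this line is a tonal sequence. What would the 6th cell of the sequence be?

Taking 5-note groups, the heads are C5, B4, A4: the pattern moves down a 2nd.
Continuing the starts: G4 → F4 → E4.
From E4 the diatonic shape gives E4 C4 F4 A4 G4.

E4 C4 F4 A4 G4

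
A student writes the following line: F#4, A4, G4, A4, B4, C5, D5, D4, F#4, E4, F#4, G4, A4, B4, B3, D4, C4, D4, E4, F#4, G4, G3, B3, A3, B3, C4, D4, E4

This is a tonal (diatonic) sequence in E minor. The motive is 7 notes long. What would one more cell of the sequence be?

E3 G3 F#3 G3 A3 B3 C4

Unit = 7 notes; the statements start on F#4, D4, B3, G3, moving down a 3rd each time.
From E3 the diatonic shape gives E3 G3 F#3 G3 A3 B3 C4.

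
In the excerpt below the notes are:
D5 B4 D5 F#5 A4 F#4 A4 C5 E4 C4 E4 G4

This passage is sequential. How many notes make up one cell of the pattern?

4

There are 12 notes; a 4-note unit gives 3 cells:
D5 B4 D5 F#5 | A4 F#4 A4 C5 | E4 C4 E4 G4
Every group is a transposition down a 4th of the one before; no shorter unit works.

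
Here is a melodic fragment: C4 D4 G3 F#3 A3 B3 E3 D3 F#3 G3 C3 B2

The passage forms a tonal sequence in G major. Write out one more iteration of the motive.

The 4-note cells begin on C4, A3, F#3 — each down a 3rd from the last.
Statement 4 starts on D3 and keeps the same diatonic contour: D3 E3 A2 G2.

D3 E3 A2 G2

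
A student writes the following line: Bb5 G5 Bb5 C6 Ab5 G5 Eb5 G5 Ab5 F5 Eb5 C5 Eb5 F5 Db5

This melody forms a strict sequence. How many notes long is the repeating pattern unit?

There are 15 notes; a 5-note unit gives 3 cells:
Bb5 G5 Bb5 C6 Ab5 | G5 Eb5 G5 Ab5 F5 | Eb5 C5 Eb5 F5 Db5
That's a consistent down a 3rd shift per cell, and no other grouping gives one.

5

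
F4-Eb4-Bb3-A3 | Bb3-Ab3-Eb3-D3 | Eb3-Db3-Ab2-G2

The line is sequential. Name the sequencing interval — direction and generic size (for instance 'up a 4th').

With a 4-note motive the entries are F4, Bb3, Eb3, each down a 5th from the previous.
From F4 to Bb3: down a 5th.

down a 5th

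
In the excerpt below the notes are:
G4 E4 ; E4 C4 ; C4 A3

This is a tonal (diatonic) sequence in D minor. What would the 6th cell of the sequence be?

The 2-note cells begin on G4, E4, C4 — each down a 3rd from the last.
Extending down a 3rd: A3 → F3 → D3.
From D3 the diatonic shape gives D3 Bb2.

D3 Bb2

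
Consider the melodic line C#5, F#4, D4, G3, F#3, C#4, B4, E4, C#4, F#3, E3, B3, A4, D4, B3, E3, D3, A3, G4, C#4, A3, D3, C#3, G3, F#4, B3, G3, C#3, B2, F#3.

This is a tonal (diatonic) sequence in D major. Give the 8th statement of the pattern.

With a 6-note motive the entries are C#5, B4, A4, G4, F#4, each down a 2nd from the previous.
Extending down a 2nd: E4 → D4 → C#4.
Statement 8 starts on C#4 and keeps the same diatonic contour: C#4 F#3 D3 G2 F#2 C#3.

C#4 F#3 D3 G2 F#2 C#3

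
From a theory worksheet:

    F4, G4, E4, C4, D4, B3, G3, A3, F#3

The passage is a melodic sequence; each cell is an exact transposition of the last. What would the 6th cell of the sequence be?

Unit = 3 notes; the statements start on F4, C4, G3, moving down a 4th each time.
Carrying on: D3 → A2 → E2.
From E2 the exact shape gives E2 F#2 D#2.

E2 F#2 D#2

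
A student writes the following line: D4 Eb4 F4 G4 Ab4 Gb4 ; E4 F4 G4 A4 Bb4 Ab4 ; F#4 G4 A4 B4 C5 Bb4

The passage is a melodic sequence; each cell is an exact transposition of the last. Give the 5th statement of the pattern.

The 6-note cells begin on D4, E4, F#4 — each up a 2nd from the last.
Extending up a 2nd: G#4 → A#4.
So cell 5 is A#4 B4 C#5 D#5 E5 D5.

A#4 B4 C#5 D#5 E5 D5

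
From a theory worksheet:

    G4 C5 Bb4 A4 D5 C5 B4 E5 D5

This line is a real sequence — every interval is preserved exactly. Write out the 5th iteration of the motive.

Unit = 3 notes; the statements start on G4, A4, B4, moving up a 2nd each time.
Extending up a 2nd: C#5 → D#5.
So cell 5 is D#5 G#5 F#5.

D#5 G#5 F#5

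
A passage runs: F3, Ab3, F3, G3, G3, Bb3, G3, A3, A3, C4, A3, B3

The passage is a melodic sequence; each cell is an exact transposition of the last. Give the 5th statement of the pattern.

The 4-note cells begin on F3, G3, A3 — each up a 2nd from the last.
Extending up a 2nd: B3 → C#4.
So cell 5 is C#4 E4 C#4 D#4.

C#4 E4 C#4 D#4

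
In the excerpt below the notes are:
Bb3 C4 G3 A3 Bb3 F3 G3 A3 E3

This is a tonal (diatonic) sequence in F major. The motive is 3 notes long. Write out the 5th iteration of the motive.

With a 3-note motive the entries are Bb3, A3, G3, each down a 2nd from the previous.
Extending down a 2nd: F3 → E3.
Statement 5 starts on E3 and keeps the same diatonic contour: E3 F3 C3.

E3 F3 C3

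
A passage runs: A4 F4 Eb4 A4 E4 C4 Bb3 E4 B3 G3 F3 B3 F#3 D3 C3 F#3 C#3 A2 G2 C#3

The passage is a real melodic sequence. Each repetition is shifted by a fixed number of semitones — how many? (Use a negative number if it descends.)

-5

Unit = 4 notes; the statements start on A4, E4, B3, F#3, C#3, moving down a 4th each time.
A4 to E4 spans -5 semitones.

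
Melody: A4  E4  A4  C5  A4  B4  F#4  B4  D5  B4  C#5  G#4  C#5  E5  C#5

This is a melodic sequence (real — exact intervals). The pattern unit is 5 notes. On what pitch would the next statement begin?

D#5

Unit = 5 notes; the statements start on A4, B4, C#5, moving up a 2nd each time.
One more step up a 2nd gives D#5.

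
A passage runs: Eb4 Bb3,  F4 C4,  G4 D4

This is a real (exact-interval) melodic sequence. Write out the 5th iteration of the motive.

B4 F#4

Taking 2-note groups, the heads are Eb4, F4, G4: the pattern moves up a 2nd.
Carrying on: A4 → B4.
So cell 5 is B4 F#4.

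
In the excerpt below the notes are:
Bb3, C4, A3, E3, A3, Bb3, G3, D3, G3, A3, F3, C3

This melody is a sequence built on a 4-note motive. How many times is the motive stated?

3

12 notes in groups of 4 gives 12/4 = 3 statements.
Starts: Bb3, A3, G3 — each down a 2nd.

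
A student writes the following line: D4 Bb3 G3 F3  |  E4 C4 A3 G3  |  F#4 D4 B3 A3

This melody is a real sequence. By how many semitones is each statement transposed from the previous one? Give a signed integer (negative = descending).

2

With a 4-note motive the entries are D4, E4, F#4, each up a 2nd from the previous.
Counting half-steps from D4 to E4: 2.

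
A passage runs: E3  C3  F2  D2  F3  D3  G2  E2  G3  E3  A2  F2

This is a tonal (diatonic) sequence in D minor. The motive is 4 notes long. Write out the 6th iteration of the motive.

Taking 4-note groups, the heads are E3, F3, G3: the pattern moves up a 2nd.
Extending up a 2nd: A3 → Bb3 → C4.
From C4 the diatonic shape gives C4 A3 D3 Bb2.

C4 A3 D3 Bb2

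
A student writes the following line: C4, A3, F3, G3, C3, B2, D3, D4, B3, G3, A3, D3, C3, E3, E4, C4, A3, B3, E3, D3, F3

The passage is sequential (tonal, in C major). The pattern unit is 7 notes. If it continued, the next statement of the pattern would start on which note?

F4

With a 7-note motive the entries are C4, D4, E4, each up a 2nd from the previous.
The next head, up a 2nd from E4, is F4.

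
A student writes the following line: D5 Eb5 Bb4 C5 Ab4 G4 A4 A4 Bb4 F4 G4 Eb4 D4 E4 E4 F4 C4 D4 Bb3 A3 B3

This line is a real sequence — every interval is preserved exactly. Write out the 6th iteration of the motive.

C#3 D3 A2 B2 G2 F#2 G#2

Taking 7-note groups, the heads are D5, A4, E4: the pattern moves down a 4th.
Continuing the starts: B3 → F#3 → C#3.
So cell 6 is C#3 D3 A2 B2 G2 F#2 G#2.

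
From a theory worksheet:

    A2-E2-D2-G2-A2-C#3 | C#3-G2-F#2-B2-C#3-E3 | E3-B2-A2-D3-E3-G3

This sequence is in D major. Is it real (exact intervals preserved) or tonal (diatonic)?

tonal

Every note is diatonic to D major.
Cell 1 has -5 semitones from note 1 to 2, but cell 2 has -6 — the interval quality changes while the contour stays the same, which is the hallmark of a tonal sequence.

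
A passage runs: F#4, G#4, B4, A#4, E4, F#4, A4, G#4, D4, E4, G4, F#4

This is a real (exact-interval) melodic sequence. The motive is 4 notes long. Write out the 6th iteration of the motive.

With a 4-note motive the entries are F#4, E4, D4, each down a 2nd from the previous.
Carrying on: C4 → Bb3 → Ab3.
So cell 6 is Ab3 Bb3 Db4 C4.

Ab3 Bb3 Db4 C4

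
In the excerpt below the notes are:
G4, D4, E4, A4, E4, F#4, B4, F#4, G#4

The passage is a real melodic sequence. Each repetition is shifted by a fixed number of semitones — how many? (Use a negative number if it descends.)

With a 3-note motive the entries are G4, A4, B4, each up a 2nd from the previous.
Counting half-steps from G4 to A4: 2.

2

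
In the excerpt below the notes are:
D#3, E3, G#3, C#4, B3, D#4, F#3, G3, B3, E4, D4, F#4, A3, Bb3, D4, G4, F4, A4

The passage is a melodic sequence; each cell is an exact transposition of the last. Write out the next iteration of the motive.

The 6-note cells begin on D#3, F#3, A3 — each up a 3rd from the last.
From C4 the exact shape gives C4 Db4 F4 Bb4 Ab4 C5.

C4 Db4 F4 Bb4 Ab4 C5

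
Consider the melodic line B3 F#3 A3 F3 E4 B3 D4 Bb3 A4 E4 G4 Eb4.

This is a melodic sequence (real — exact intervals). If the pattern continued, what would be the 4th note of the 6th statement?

Gb5

The unit is 4 notes. Position-4 pitches of the 3 shown cells: F3, Bb3, Eb4.
Each moves up a 4th. Continuing: Ab4 → Db5 → Gb5.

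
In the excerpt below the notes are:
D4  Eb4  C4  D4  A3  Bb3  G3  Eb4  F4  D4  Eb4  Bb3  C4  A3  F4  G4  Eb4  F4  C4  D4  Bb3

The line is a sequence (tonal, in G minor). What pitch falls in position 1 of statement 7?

With 7-note cells, note 1 of each statement runs D4, Eb4, F4.
Each moves up a 2nd. Continuing: G4 → A4 → Bb4 → C5.

C5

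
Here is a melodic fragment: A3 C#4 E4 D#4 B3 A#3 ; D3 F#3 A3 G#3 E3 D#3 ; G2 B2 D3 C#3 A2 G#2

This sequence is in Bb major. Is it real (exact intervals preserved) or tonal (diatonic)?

Each cell has the same semitone pattern (4, 3, -1, -4, -1) — intervals are preserved exactly.
And C#4 lies outside Bb major, so the sequence is real rather than tonal.

real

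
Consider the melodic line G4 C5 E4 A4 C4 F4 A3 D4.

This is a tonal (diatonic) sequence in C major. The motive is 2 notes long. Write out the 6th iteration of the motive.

The 2-note cells begin on G4, E4, C4, A3 — each down a 3rd from the last.
Extending down a 3rd: F3 → D3.
So cell 6 is D3 G3.

D3 G3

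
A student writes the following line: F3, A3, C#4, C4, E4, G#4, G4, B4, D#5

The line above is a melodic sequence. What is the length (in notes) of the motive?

Try groups of 3 (3 cells in 9 notes):
F3 A3 C#4 | C4 E4 G#4 | G4 B4 D#5
That's a consistent up a 5th shift per cell, and no other grouping gives one.

3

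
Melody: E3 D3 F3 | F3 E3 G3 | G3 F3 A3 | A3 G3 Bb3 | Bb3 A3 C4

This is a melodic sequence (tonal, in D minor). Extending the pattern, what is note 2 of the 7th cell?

The unit is 3 notes. Position-2 pitches of the 5 shown cells: D3, E3, F3, G3, A3.
Each moves up a 2nd. Continuing: Bb3 → C4.

C4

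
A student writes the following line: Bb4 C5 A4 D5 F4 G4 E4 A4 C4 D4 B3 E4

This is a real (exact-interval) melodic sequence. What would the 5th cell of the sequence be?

With a 4-note motive the entries are Bb4, F4, C4, each down a 4th from the previous.
Continuing the starts: G3 → D3.
Statement 5 starts on D3 and keeps the same exact contour: D3 E3 C#3 F#3.

D3 E3 C#3 F#3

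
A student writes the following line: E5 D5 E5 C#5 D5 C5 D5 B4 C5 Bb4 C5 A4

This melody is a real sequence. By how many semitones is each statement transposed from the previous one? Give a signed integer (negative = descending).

-2

With a 4-note motive the entries are E5, D5, C5, each down a 2nd from the previous.
Counting half-steps from E5 to D5: -2.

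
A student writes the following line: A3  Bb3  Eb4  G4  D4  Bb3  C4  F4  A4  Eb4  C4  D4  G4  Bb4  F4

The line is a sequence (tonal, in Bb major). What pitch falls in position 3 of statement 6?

C5

Grouping in 5s, the 3rd note of each cell is Eb4, F4, G4.
Extending up a 2nd: A4 → Bb4 → C5.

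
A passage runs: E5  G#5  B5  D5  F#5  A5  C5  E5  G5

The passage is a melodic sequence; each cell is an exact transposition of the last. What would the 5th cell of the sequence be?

Ab4 C5 Eb5

Unit = 3 notes; the statements start on E5, D5, C5, moving down a 2nd each time.
Continuing the starts: Bb4 → Ab4.
So cell 5 is Ab4 C5 Eb5.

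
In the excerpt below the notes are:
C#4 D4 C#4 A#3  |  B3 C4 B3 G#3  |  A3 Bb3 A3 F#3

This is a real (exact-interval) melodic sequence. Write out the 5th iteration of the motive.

F3 Gb3 F3 D3

Unit = 4 notes; the statements start on C#4, B3, A3, moving down a 2nd each time.
Carrying on: G3 → F3.
Statement 5 starts on F3 and keeps the same exact contour: F3 Gb3 F3 D3.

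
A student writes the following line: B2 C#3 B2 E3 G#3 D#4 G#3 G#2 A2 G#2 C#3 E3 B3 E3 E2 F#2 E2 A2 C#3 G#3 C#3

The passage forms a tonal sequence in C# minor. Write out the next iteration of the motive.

C#2 D#2 C#2 F#2 A2 E3 A2

The 7-note cells begin on B2, G#2, E2 — each down a 3rd from the last.
From C#2 the diatonic shape gives C#2 D#2 C#2 F#2 A2 E3 A2.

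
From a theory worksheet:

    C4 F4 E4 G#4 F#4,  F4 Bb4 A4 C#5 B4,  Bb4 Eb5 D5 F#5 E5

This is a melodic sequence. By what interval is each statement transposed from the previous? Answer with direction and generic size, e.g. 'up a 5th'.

up a 4th

The 5-note cells begin on C4, F4, Bb4 — each up a 4th from the last.
From C4 to F4: up a 4th.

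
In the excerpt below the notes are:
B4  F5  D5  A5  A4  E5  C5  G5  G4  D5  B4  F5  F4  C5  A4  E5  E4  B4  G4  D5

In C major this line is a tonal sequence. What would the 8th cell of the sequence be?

B3 F4 D4 A4

With a 4-note motive the entries are B4, A4, G4, F4, E4, each down a 2nd from the previous.
Continuing the starts: D4 → C4 → B3.
Statement 8 starts on B3 and keeps the same diatonic contour: B3 F4 D4 A4.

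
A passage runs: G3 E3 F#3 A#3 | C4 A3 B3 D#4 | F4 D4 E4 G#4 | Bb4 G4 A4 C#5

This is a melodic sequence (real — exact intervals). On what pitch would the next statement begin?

Taking 4-note groups, the heads are G3, C4, F4, Bb4: the pattern moves up a 4th.
The next head, up a 4th from Bb4, is Eb5.

Eb5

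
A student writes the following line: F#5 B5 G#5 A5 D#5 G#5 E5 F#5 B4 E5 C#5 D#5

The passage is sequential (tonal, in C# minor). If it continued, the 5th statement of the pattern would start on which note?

Taking 4-note groups, the heads are F#5, D#5, B4: the pattern moves down a 3rd.
Continuing: G#4 → E4. Statement 5 starts on E4.

E4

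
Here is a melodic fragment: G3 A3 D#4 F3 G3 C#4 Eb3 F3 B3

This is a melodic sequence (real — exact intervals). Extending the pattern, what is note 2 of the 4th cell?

Eb3

Grouping in 3s, the 2nd note of each cell is A3, G3, F3.
Each moves down a 2nd; the next is Eb3.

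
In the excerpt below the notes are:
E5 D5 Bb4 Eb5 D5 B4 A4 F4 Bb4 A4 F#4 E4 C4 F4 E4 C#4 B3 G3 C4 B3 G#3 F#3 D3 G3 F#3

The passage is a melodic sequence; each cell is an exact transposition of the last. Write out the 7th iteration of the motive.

The 5-note cells begin on E5, B4, F#4, C#4, G#3 — each down a 4th from the last.
Carrying on: D#3 → A#2.
Statement 7 starts on A#2 and keeps the same exact contour: A#2 G#2 E2 A2 G#2.

A#2 G#2 E2 A2 G#2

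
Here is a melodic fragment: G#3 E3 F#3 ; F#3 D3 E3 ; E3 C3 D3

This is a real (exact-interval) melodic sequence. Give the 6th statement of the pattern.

Bb2 Gb2 Ab2

Unit = 3 notes; the statements start on G#3, F#3, E3, moving down a 2nd each time.
Extending down a 2nd: D3 → C3 → Bb2.
Statement 6 starts on Bb2 and keeps the same exact contour: Bb2 Gb2 Ab2.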